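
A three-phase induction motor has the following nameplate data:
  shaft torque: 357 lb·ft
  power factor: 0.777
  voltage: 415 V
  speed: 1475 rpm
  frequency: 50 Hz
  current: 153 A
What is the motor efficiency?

τ = 357 lb·ft × 1.356 = 484.1 N·m
ω = 2π × 1475/60 = 154.5 rad/s; P_out = τω = 484.1 × 154.5 = 74793 W
P_in = √3·V_L·I_L·cosφ = 1.732 × 415 × 153 × 0.777 = 85449 W
η = P_out / P_in = 74793 / 85449 = 0.875 = 87.5%

87.5 %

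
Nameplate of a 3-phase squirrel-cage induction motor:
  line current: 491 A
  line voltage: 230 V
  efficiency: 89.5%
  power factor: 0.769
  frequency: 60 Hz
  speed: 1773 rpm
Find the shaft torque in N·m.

725 N·m

P_in = √3·V·I·cosφ = 1.732 × 230 × 491 × 0.769 = 150412 W
P_out = η·P_in = 0.895 × 150412 = 134619 W
n = 1773 rpm
ω = 2π×1773/60 = 185.7 rad/s
τ = P_out/ω = 134619/185.7 = 725 N·m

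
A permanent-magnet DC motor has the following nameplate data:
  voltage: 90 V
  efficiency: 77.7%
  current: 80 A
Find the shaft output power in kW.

5.59 kW

P_in = V·I = 90 × 80 = 7200 W
P_out = η·P_in = 0.777 × 7200 = 5594 W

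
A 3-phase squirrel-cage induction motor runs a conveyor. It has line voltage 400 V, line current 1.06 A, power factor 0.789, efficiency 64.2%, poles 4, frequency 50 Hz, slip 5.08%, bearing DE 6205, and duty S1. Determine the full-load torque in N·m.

P_in = √3·V·I·cosφ = 1.732 × 400 × 1.06 × 0.789 = 579 W
P_out = η·P_in = 0.642 × 579 = 372 W
n_s = 120×50/4 = 1500 rpm; n = 1500×(1−0.0508) = 1424 rpm
ω = 2π×1424/60 = 149.1 rad/s
τ = P_out/ω = 372/149.1 = 2.49 N·m

2.49 N·m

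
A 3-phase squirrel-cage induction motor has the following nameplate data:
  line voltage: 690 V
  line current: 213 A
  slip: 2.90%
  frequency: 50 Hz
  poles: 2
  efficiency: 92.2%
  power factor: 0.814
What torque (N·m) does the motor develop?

P_in = √3·V·I·cosφ = 1.732 × 690 × 213 × 0.814 = 207205 W
P_out = η·P_in = 0.922 × 207205 = 191043 W
n_s = 120×50/2 = 3000 rpm; n = 3000×(1−0.029) = 2913 rpm
ω = 2π×2913/60 = 305 rad/s
τ = P_out/ω = 191043/305 = 626 N·m

626 N·m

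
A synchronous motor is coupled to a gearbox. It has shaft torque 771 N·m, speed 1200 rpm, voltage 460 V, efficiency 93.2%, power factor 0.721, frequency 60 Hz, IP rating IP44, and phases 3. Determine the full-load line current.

ω = 2π×1200/60 = 125.7 rad/s; P_out = τω = 771 × 125.7 = 96915 W
P_in = P_out / η = 96915 / 0.932 = 103986 W
I_L = P_in / (√3·V_L·cosφ) = 103986 / (1.732 × 460 × 0.721) = 181 A

181 A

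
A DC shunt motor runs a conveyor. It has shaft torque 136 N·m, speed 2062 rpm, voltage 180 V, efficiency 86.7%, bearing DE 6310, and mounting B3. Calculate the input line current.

ω = 2π×2062/60 = 215.9 rad/s; P_out = τω = 136 × 215.9 = 29362 W
P_in = P_out / η = 29362 / 0.867 = 33866 W
I = P_in / V = 33866 / 180 = 188 A

188 A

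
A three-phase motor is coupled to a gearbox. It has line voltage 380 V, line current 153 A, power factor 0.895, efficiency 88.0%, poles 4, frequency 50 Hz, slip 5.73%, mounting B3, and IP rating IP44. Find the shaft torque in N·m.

P_in = √3·V·I·cosφ = 1.732 × 380 × 153 × 0.895 = 90125 W
P_out = η·P_in = 0.88 × 90125 = 79310 W
n_s = 120×50/4 = 1500 rpm; n = 1500×(1−0.0573) = 1414 rpm
ω = 2π×1414/60 = 148.1 rad/s
τ = P_out/ω = 79310/148.1 = 536 N·m

536 N·m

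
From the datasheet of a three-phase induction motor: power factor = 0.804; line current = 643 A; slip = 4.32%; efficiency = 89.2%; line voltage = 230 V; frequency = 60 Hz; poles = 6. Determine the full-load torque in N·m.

1530 N·m

P_in = √3·V·I·cosφ = 1.732 × 230 × 643 × 0.804 = 205941 W
P_out = η·P_in = 0.892 × 205941 = 183699 W
n_s = 120×60/6 = 1200 rpm; n = 1200×(1−0.0432) = 1148 rpm
ω = 2π×1148/60 = 120.2 rad/s
τ = P_out/ω = 183699/120.2 = 1530 N·m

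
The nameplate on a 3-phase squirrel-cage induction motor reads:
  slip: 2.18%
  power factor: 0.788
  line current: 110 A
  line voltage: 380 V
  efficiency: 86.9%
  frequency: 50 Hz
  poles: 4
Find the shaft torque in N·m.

P_in = √3·V·I·cosφ = 1.732 × 380 × 110 × 0.788 = 57049 W
P_out = η·P_in = 0.869 × 57049 = 49576 W
n_s = 120×50/4 = 1500 rpm; n = 1500×(1−0.0218) = 1467 rpm
ω = 2π×1467/60 = 153.6 rad/s
τ = P_out/ω = 49576/153.6 = 323 N·m

323 N·m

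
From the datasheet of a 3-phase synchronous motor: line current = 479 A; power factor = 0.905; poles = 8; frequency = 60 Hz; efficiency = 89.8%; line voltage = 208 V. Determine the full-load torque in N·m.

1490 N·m

P_in = √3·V·I·cosφ = 1.732 × 208 × 479 × 0.905 = 156169 W
P_out = η·P_in = 0.898 × 156169 = 140240 W
n = n_s = 120×60/8 = 900 rpm (synchronous)
ω = 2π×900/60 = 94.25 rad/s
τ = P_out/ω = 140240/94.25 = 1490 N·m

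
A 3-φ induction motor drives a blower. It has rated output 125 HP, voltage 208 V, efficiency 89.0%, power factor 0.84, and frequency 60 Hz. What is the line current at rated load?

P_out = 125 × 746 = 93250 W
P_in = P_out / η = 93250 / 0.890 = 104775 W
I_L = P_in / (√3·V_L·cosφ) = 104775 / (1.732 × 208 × 0.84) = 346 A

346 A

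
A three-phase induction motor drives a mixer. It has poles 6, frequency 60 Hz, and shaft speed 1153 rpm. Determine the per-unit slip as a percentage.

n_s = 120f/p = 120×60/6 = 1200 rpm
s = (n_s − n)/n_s = (1200 − 1153)/1200 = 0.0392

3.9 %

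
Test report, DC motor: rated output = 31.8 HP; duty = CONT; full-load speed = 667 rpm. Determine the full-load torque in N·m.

340 N·m

P_out = 31.8 × 746 = 23723 W
ω = 2π × 667/60 = 69.85 rad/s
τ = P_out/ω = 23723/69.85 = 340 N·m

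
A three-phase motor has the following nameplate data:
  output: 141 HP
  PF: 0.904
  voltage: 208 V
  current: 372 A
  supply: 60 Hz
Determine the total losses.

P_in = √3·V·I·cosφ = 1.732×208×372×0.904 = 121150 W
P_out = 141×746 = 105186 W
Losses = P_in − P_out = 121150 − 105186 = 15964 W

16 kW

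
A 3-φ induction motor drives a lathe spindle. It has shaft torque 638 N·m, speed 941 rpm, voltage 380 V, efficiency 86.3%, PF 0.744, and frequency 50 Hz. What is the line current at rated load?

ω = 2π×941/60 = 98.54 rad/s; P_out = τω = 638 × 98.54 = 62869 W
P_in = P_out / η = 62869 / 0.863 = 72849 W
I_L = P_in / (√3·V_L·cosφ) = 72849 / (1.732 × 380 × 0.744) = 149 A

149 A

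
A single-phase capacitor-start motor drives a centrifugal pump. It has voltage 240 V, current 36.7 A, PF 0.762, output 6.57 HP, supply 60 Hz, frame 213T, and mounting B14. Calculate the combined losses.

P_in = V·I·cosφ = 240×36.7×0.762 = 6712 W
P_out = 6.57×746 = 4901 W
Losses = P_in − P_out = 6712 − 4901 = 1811 W

1810 W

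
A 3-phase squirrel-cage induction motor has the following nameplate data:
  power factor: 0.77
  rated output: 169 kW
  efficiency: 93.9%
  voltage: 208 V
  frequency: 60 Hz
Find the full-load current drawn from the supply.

P_out = 169 kW = 169000 W
P_in = P_out / η = 169000 / 0.939 = 179979 W
I_L = P_in / (√3·V_L·cosφ) = 179979 / (1.732 × 208 × 0.77) = 649 A

649 A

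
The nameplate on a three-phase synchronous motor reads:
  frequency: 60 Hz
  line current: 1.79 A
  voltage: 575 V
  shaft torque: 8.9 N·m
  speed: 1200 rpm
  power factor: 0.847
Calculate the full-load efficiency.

74.1 %

ω = 2π × 1200/60 = 125.7 rad/s; P_out = τω = 8.9 × 125.7 = 1119 W
P_in = √3·V_L·I_L·cosφ = 1.732 × 575 × 1.79 × 0.847 = 1510 W
η = P_out / P_in = 1119 / 1510 = 0.741 = 74.1%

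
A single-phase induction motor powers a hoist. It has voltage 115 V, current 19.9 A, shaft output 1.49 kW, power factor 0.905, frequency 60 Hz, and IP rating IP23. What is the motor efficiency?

71.9 %

P_out = 1.49 kW = 1490 W
P_in = V·I·cosφ = 115 × 19.9 × 0.905 = 2071 W
η = P_out / P_in = 1490 / 2071 = 0.719 = 71.9%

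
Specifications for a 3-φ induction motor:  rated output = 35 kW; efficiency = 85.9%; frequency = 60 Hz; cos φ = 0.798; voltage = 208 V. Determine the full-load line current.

P_out = 35 kW = 35000 W
P_in = P_out / η = 35000 / 0.859 = 40745 W
I_L = P_in / (√3·V_L·cosφ) = 40745 / (1.732 × 208 × 0.798) = 142 A

142 A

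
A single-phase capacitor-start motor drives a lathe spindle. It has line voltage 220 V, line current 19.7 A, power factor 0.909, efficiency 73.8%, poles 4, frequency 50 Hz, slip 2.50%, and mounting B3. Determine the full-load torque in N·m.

19 N·m

P_in = V·I·cosφ = 220 × 19.7 × 0.909 = 3940 W
P_out = η·P_in = 0.738 × 3940 = 2908 W
n_s = 120×50/4 = 1500 rpm; n = 1500×(1−0.025) = 1463 rpm
ω = 2π×1463/60 = 153.2 rad/s
τ = P_out/ω = 2908/153.2 = 19 N·m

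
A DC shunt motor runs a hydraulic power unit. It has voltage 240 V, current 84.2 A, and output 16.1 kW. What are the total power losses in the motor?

P_in = V·I = 240×84.2 = 20208 W
P_out = 16100 W
Losses = P_in − P_out = 20208 − 16100 = 4108 W

4110 W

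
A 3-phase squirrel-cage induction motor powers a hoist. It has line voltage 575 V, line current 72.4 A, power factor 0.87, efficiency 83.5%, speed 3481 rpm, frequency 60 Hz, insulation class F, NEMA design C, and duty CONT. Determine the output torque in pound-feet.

P_in = √3·V·I·cosφ = 1.732 × 575 × 72.4 × 0.87 = 62730 W
P_out = η·P_in = 0.835 × 62730 = 52380 W
n = 3481 rpm
ω = 2π×3481/60 = 364.5 rad/s
τ = P_out/ω = 52380/364.5 = 143.7 N·m
In lb·ft: 143.7/1.356 = 106 lb·ft

106 lb·ft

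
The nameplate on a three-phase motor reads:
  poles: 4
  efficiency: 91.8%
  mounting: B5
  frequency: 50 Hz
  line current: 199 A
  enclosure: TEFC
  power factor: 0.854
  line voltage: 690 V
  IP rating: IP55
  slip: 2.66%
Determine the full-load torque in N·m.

1220 N·m

P_in = √3·V·I·cosφ = 1.732 × 690 × 199 × 0.854 = 203099 W
P_out = η·P_in = 0.918 × 203099 = 186445 W
n_s = 120×50/4 = 1500 rpm; n = 1500×(1−0.0266) = 1460 rpm
ω = 2π×1460/60 = 152.9 rad/s
τ = P_out/ω = 186445/152.9 = 1220 N·m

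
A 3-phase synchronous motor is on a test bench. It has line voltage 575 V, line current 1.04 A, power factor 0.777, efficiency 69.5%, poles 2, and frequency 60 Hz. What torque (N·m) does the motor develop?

1.48 N·m

P_in = √3·V·I·cosφ = 1.732 × 575 × 1.04 × 0.777 = 805 W
P_out = η·P_in = 0.695 × 805 = 559 W
n = n_s = 120×60/2 = 3600 rpm (synchronous)
ω = 2π×3600/60 = 377 rad/s
τ = P_out/ω = 559/377 = 1.48 N·m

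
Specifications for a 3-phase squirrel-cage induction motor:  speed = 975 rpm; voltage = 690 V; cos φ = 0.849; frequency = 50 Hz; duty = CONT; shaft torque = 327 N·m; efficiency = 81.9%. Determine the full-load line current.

40.2 A

ω = 2π×975/60 = 102.1 rad/s; P_out = τω = 327 × 102.1 = 33387 W
P_in = P_out / η = 33387 / 0.819 = 40766 W
I_L = P_in / (√3·V_L·cosφ) = 40766 / (1.732 × 690 × 0.849) = 40.2 A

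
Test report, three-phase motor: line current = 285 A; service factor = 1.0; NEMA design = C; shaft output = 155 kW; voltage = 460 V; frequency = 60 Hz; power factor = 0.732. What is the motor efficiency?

P_out = 155 kW = 155000 W
P_in = √3·V_L·I_L·cosφ = 1.732 × 460 × 285 × 0.732 = 166212 W
η = P_out / P_in = 155000 / 166212 = 0.933 = 93.3%

93.3 %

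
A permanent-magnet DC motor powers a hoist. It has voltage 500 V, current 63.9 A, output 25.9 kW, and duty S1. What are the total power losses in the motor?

6050 W

P_in = V·I = 500×63.9 = 31950 W
P_out = 25900 W
Losses = P_in − P_out = 31950 − 25900 = 6050 W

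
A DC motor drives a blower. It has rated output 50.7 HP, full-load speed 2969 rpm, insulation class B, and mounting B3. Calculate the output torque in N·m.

122 N·m

P_out = 50.7 × 746 = 37822 W
ω = 2π × 2969/60 = 310.9 rad/s
τ = P_out/ω = 37822/310.9 = 122 N·m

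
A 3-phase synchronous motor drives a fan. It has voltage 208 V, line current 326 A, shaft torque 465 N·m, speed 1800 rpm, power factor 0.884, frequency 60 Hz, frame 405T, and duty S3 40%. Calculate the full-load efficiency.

84.4 %

ω = 2π × 1800/60 = 188.5 rad/s; P_out = τω = 465 × 188.5 = 87653 W
P_in = √3·V_L·I_L·cosφ = 1.732 × 208 × 326 × 0.884 = 103820 W
η = P_out / P_in = 87653 / 103820 = 0.844 = 84.4%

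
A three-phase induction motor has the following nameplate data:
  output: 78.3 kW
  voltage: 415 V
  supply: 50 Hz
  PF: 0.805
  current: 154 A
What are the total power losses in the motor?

10.8 kW

P_in = √3·V·I·cosφ = 1.732×415×154×0.805 = 89107 W
P_out = 78300 W
Losses = P_in − P_out = 89107 − 78300 = 10807 W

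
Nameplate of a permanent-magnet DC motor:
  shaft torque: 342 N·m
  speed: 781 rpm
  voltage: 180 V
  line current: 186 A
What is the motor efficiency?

ω = 2π × 781/60 = 81.79 rad/s; P_out = τω = 342 × 81.79 = 27972 W
P_in = V·I = 180 × 186 = 33480 W
η = P_out / P_in = 27972 / 33480 = 0.835 = 83.5%

83.5 %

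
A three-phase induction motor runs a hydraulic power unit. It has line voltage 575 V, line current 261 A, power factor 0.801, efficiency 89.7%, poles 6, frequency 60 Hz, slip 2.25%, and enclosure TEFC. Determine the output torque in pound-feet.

P_in = √3·V·I·cosφ = 1.732 × 575 × 261 × 0.801 = 208204 W
P_out = η·P_in = 0.897 × 208204 = 186759 W
n_s = 120×60/6 = 1200 rpm; n = 1200×(1−0.0225) = 1173 rpm
ω = 2π×1173/60 = 122.8 rad/s
τ = P_out/ω = 186759/122.8 = 1521 N·m
In lb·ft: 1521/1.356 = 1120 lb·ft

1120 lb·ft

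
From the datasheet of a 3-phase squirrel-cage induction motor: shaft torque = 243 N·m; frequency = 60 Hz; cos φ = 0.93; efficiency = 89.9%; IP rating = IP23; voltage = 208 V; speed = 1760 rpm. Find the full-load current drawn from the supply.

149 A

ω = 2π×1760/60 = 184.3 rad/s; P_out = τω = 243 × 184.3 = 44785 W
P_in = P_out / η = 44785 / 0.899 = 49816 W
I_L = P_in / (√3·V_L·cosφ) = 49816 / (1.732 × 208 × 0.93) = 149 A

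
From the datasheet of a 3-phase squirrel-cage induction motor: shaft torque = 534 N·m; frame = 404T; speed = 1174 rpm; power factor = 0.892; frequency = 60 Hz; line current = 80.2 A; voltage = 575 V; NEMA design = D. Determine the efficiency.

92.1 %

ω = 2π × 1174/60 = 122.9 rad/s; P_out = τω = 534 × 122.9 = 65629 W
P_in = √3·V_L·I_L·cosφ = 1.732 × 575 × 80.2 × 0.892 = 71245 W
η = P_out / P_in = 65629 / 71245 = 0.921 = 92.1%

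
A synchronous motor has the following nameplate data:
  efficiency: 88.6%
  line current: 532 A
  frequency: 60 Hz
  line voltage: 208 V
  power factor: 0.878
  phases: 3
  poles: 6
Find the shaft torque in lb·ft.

875 lb·ft

P_in = √3·V·I·cosφ = 1.732 × 208 × 532 × 0.878 = 168274 W
P_out = η·P_in = 0.886 × 168274 = 149091 W
n = n_s = 120×60/6 = 1200 rpm (synchronous)
ω = 2π×1200/60 = 125.7 rad/s
τ = P_out/ω = 149091/125.7 = 1186 N·m
In lb·ft: 1186/1.356 = 875 lb·ft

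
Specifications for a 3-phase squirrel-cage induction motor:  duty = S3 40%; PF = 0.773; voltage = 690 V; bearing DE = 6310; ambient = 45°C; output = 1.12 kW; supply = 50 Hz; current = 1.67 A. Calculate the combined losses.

P_in = √3·V·I·cosφ = 1.732×690×1.67×0.773 = 1543 W
P_out = 1120 W
Losses = P_in − P_out = 1543 − 1120 = 423 W

423 W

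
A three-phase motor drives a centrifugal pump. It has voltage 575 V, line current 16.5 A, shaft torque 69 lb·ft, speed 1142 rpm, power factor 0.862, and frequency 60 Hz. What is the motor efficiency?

79.0 %

τ = 69 lb·ft × 1.356 = 93.56 N·m
ω = 2π × 1142/60 = 119.6 rad/s; P_out = τω = 93.56 × 119.6 = 11190 W
P_in = √3·V_L·I_L·cosφ = 1.732 × 575 × 16.5 × 0.862 = 14165 W
η = P_out / P_in = 11190 / 14165 = 0.790 = 79.0%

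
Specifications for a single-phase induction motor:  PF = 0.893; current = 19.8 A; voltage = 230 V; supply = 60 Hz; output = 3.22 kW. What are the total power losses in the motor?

P_in = V·I·cosφ = 230×19.8×0.893 = 4067 W
P_out = 3220 W
Losses = P_in − P_out = 4067 − 3220 = 847 W

847 W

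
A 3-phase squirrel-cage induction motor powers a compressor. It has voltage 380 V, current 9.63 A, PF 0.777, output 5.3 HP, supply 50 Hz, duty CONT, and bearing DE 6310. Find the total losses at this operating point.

971 W

P_in = √3·V·I·cosφ = 1.732×380×9.63×0.777 = 4925 W
P_out = 5.3×746 = 3954 W
Losses = P_in − P_out = 4925 − 3954 = 971 W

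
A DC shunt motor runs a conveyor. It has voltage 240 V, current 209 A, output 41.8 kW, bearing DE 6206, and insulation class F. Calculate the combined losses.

P_in = V·I = 240×209 = 50160 W
P_out = 41800 W
Losses = P_in − P_out = 50160 − 41800 = 8360 W

8360 W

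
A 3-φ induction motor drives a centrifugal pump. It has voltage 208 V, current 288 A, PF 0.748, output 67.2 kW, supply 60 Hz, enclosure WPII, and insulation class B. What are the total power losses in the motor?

10400 W

P_in = √3·V·I·cosφ = 1.732×208×288×0.748 = 77608 W
P_out = 67200 W
Losses = P_in − P_out = 77608 − 67200 = 10408 W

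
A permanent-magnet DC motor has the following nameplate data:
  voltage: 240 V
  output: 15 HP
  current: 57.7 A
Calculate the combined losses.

P_in = V·I = 240×57.7 = 13848 W
P_out = 15×746 = 11190 W
Losses = P_in − P_out = 13848 − 11190 = 2658 W

2.66 kW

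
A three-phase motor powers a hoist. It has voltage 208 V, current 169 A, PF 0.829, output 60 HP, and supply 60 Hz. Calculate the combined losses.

5710 W

P_in = √3·V·I·cosφ = 1.732×208×169×0.829 = 50472 W
P_out = 60×746 = 44760 W
Losses = P_in − P_out = 50472 − 44760 = 5712 W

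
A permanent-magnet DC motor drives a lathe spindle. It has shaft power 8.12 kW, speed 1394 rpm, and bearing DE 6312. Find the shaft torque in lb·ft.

41 lb·ft

ω = 2π × 1394/60 = 146 rad/s
τ = P/ω = 8120/146 = 55.62 N·m
In lb·ft: 55.62/1.356 = 41 lb·ft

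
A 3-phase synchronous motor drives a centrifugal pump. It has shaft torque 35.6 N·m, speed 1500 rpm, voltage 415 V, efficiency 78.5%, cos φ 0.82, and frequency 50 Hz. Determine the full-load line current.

12.1 A

ω = 2π×1500/60 = 157.1 rad/s; P_out = τω = 35.6 × 157.1 = 5593 W
P_in = P_out / η = 5593 / 0.785 = 7125 W
I_L = P_in / (√3·V_L·cosφ) = 7125 / (1.732 × 415 × 0.82) = 12.1 A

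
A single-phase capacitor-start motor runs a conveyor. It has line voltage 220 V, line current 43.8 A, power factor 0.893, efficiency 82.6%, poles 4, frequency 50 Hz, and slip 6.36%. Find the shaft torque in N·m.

P_in = V·I·cosφ = 220 × 43.8 × 0.893 = 8605 W
P_out = η·P_in = 0.826 × 8605 = 7108 W
n_s = 120×50/4 = 1500 rpm; n = 1500×(1−0.0636) = 1405 rpm
ω = 2π×1405/60 = 147.1 rad/s
τ = P_out/ω = 7108/147.1 = 48.3 N·m

48.3 N·m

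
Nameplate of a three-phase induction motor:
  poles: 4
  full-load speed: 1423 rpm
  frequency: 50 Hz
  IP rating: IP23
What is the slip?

5.13 %

n_s = 120f/p = 120×50/4 = 1500 rpm
s = (n_s − n)/n_s = (1500 − 1423)/1500 = 0.0513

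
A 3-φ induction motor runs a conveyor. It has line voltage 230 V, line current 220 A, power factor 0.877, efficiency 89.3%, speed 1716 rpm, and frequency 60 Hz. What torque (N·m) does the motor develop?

P_in = √3·V·I·cosφ = 1.732 × 230 × 220 × 0.877 = 76860 W
P_out = η·P_in = 0.893 × 76860 = 68636 W
n = 1716 rpm
ω = 2π×1716/60 = 179.7 rad/s
τ = P_out/ω = 68636/179.7 = 382 N·m

382 N·m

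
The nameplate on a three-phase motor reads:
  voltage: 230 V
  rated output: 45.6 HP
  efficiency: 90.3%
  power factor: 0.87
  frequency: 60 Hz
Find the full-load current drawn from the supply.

109 A

P_out = 45.6 × 746 = 34018 W
P_in = P_out / η = 34018 / 0.903 = 37672 W
I_L = P_in / (√3·V_L·cosφ) = 37672 / (1.732 × 230 × 0.87) = 109 A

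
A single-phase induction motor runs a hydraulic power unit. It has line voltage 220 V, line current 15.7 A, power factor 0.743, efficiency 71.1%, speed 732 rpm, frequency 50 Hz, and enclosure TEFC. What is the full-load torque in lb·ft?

17.6 lb·ft

P_in = V·I·cosφ = 220 × 15.7 × 0.743 = 2566 W
P_out = η·P_in = 0.711 × 2566 = 1824 W
n = 732 rpm
ω = 2π×732/60 = 76.65 rad/s
τ = P_out/ω = 1824/76.65 = 23.8 N·m
In lb·ft: 23.8/1.356 = 17.6 lb·ft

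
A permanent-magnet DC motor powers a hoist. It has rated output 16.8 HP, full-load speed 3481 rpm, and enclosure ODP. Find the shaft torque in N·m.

34.4 N·m

P_out = 16.8 × 746 = 12533 W
ω = 2π × 3481/60 = 364.5 rad/s
τ = P_out/ω = 12533/364.5 = 34.4 N·m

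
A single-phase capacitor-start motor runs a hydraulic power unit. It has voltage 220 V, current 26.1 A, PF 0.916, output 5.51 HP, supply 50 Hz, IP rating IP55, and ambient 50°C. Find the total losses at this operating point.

P_in = V·I·cosφ = 220×26.1×0.916 = 5260 W
P_out = 5.51×746 = 4110 W
Losses = P_in − P_out = 5260 − 4110 = 1150 W

1150 W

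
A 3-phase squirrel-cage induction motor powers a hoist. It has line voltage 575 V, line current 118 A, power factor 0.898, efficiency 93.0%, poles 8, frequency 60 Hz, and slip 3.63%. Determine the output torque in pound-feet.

P_in = √3·V·I·cosφ = 1.732 × 575 × 118 × 0.898 = 105530 W
P_out = η·P_in = 0.93 × 105530 = 98143 W
n_s = 120×60/8 = 900 rpm; n = 900×(1−0.0363) = 867 rpm
ω = 2π×867/60 = 90.79 rad/s
τ = P_out/ω = 98143/90.79 = 1081 N·m
In lb·ft: 1081/1.356 = 797 lb·ft

797 lb·ft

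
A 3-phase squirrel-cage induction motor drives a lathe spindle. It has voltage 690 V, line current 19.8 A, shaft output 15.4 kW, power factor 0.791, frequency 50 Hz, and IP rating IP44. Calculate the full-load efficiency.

82.3 %

P_out = 15.4 kW = 15400 W
P_in = √3·V_L·I_L·cosφ = 1.732 × 690 × 19.8 × 0.791 = 18717 W
η = P_out / P_in = 15400 / 18717 = 0.823 = 82.3%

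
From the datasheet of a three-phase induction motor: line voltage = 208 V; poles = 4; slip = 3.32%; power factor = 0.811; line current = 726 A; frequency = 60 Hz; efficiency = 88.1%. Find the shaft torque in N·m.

P_in = √3·V·I·cosφ = 1.732 × 208 × 726 × 0.811 = 212114 W
P_out = η·P_in = 0.881 × 212114 = 186872 W
n_s = 120×60/4 = 1800 rpm; n = 1800×(1−0.0332) = 1740 rpm
ω = 2π×1740/60 = 182.2 rad/s
τ = P_out/ω = 186872/182.2 = 1030 N·m

1030 N·m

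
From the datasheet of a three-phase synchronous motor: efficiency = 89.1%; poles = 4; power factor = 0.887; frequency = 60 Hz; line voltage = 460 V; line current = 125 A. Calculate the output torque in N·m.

P_in = √3·V·I·cosφ = 1.732 × 460 × 125 × 0.887 = 88336 W
P_out = η·P_in = 0.891 × 88336 = 78707 W
n = n_s = 120×60/4 = 1800 rpm (synchronous)
ω = 2π×1800/60 = 188.5 rad/s
τ = P_out/ω = 78707/188.5 = 418 N·m

418 N·m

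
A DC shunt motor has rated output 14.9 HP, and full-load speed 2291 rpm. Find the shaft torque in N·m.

46.3 N·m

P_out = 14.9 × 746 = 11115 W
ω = 2π × 2291/60 = 239.9 rad/s
τ = P_out/ω = 11115/239.9 = 46.3 N·m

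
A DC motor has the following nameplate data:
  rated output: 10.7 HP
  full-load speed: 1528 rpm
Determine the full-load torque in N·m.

P_out = 10.7 × 746 = 7982 W
ω = 2π × 1528/60 = 160 rad/s
τ = P_out/ω = 7982/160 = 49.9 N·m

49.9 N·m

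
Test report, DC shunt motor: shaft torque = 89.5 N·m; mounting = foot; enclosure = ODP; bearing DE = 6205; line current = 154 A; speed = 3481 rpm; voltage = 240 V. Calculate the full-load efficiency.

88.3 %

ω = 2π × 3481/60 = 364.5 rad/s; P_out = τω = 89.5 × 364.5 = 32623 W
P_in = V·I = 240 × 154 = 36960 W
η = P_out / P_in = 32623 / 36960 = 0.883 = 88.3%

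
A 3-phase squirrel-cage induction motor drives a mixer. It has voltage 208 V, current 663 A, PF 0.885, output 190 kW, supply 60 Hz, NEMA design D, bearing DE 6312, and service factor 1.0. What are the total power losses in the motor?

21400 W

P_in = √3·V·I·cosφ = 1.732×208×663×0.885 = 211382 W
P_out = 190000 W
Losses = P_in − P_out = 211382 − 190000 = 21382 W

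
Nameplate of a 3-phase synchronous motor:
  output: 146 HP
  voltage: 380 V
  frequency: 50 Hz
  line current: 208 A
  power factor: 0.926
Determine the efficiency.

85.9 %

P_out = 146 × 746 = 108916 W
P_in = √3·V_L·I_L·cosφ = 1.732 × 380 × 208 × 0.926 = 126767 W
η = P_out / P_in = 108916 / 126767 = 0.859 = 85.9%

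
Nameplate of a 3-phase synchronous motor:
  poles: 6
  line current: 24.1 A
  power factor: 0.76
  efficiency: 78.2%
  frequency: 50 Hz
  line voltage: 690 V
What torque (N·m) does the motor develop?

163 N·m

P_in = √3·V·I·cosφ = 1.732 × 690 × 24.1 × 0.76 = 21889 W
P_out = η·P_in = 0.782 × 21889 = 17117 W
n = n_s = 120×50/6 = 1000 rpm (synchronous)
ω = 2π×1000/60 = 104.7 rad/s
τ = P_out/ω = 17117/104.7 = 163 N·m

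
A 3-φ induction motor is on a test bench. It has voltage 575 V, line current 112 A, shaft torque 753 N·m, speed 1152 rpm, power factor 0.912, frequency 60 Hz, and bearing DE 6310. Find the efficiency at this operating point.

89.3 %

ω = 2π × 1152/60 = 120.6 rad/s; P_out = τω = 753 × 120.6 = 90812 W
P_in = √3·V_L·I_L·cosφ = 1.732 × 575 × 112 × 0.912 = 101725 W
η = P_out / P_in = 90812 / 101725 = 0.893 = 89.3%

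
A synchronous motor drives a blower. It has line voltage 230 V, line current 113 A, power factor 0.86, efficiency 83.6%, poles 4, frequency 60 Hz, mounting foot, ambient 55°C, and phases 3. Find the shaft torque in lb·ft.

127 lb·ft

P_in = √3·V·I·cosφ = 1.732 × 230 × 113 × 0.86 = 38713 W
P_out = η·P_in = 0.836 × 38713 = 32364 W
n = n_s = 120×60/4 = 1800 rpm (synchronous)
ω = 2π×1800/60 = 188.5 rad/s
τ = P_out/ω = 32364/188.5 = 171.7 N·m
In lb·ft: 171.7/1.356 = 127 lb·ft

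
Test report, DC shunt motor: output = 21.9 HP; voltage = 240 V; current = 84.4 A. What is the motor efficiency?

P_out = 21.9 × 746 = 16337 W
P_in = V·I = 240 × 84.4 = 20256 W
η = P_out / P_in = 16337 / 20256 = 0.807 = 80.7%

80.7 %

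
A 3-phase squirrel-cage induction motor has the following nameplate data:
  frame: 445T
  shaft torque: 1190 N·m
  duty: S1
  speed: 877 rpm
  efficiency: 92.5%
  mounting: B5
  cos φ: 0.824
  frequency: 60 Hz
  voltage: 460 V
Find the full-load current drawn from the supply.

ω = 2π×877/60 = 91.84 rad/s; P_out = τω = 1190 × 91.84 = 109290 W
P_in = P_out / η = 109290 / 0.925 = 118151 W
I_L = P_in / (√3·V_L·cosφ) = 118151 / (1.732 × 460 × 0.824) = 180 A

180 A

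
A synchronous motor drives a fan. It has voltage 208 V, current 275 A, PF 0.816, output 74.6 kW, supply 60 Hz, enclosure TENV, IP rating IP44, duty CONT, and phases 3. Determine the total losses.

6.24 kW

P_in = √3·V·I·cosφ = 1.732×208×275×0.816 = 80841 W
P_out = 74600 W
Losses = P_in − P_out = 80841 − 74600 = 6241 W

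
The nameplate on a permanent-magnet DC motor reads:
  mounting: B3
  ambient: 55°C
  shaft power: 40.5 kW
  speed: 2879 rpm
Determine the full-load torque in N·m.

134 N·m

ω = 2π × 2879/60 = 301.5 rad/s
τ = P/ω = 40500/301.5 = 134 N·m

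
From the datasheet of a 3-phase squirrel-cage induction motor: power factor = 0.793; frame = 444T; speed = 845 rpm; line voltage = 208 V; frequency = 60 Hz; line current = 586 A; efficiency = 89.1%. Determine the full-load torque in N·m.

P_in = √3·V·I·cosφ = 1.732 × 208 × 586 × 0.793 = 167410 W
P_out = η·P_in = 0.891 × 167410 = 149162 W
n = 845 rpm
ω = 2π×845/60 = 88.49 rad/s
τ = P_out/ω = 149162/88.49 = 1690 N·m

1690 N·m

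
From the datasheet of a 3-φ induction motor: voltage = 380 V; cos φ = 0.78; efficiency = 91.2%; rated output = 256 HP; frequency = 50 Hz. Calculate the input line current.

408 A

P_out = 256 × 746 = 190976 W
P_in = P_out / η = 190976 / 0.912 = 209404 W
I_L = P_in / (√3·V_L·cosφ) = 209404 / (1.732 × 380 × 0.78) = 408 A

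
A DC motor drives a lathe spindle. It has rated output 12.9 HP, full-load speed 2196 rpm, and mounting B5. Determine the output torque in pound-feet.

30.9 lb·ft

P_out = 12.9 × 746 = 9623 W
ω = 2π × 2196/60 = 230 rad/s
τ = P_out/ω = 9623/230 = 41.84 N·m
In lb·ft: 41.84/1.356 = 30.9 lb·ft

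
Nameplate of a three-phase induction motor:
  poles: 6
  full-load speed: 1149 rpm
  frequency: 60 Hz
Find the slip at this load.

4.2 %

n_s = 120f/p = 120×60/6 = 1200 rpm
s = (n_s − n)/n_s = (1200 − 1149)/1200 = 0.0425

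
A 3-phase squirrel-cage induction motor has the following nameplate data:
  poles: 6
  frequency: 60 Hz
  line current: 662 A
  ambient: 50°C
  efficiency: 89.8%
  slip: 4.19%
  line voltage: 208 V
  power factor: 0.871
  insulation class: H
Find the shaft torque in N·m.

1550 N·m

P_in = √3·V·I·cosφ = 1.732 × 208 × 662 × 0.871 = 207724 W
P_out = η·P_in = 0.898 × 207724 = 186536 W
n_s = 120×60/6 = 1200 rpm; n = 1200×(1−0.0419) = 1150 rpm
ω = 2π×1150/60 = 120.4 rad/s
τ = P_out/ω = 186536/120.4 = 1550 N·m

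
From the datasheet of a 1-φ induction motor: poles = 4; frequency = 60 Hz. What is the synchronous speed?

n_s = 120f/p = 120×60/4 = 1800 rpm

1800 rpm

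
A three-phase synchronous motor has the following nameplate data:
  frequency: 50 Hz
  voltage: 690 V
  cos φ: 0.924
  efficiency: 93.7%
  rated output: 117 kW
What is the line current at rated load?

P_out = 117 kW = 117000 W
P_in = P_out / η = 117000 / 0.937 = 124867 W
I_L = P_in / (√3·V_L·cosφ) = 124867 / (1.732 × 690 × 0.924) = 113 A

113 A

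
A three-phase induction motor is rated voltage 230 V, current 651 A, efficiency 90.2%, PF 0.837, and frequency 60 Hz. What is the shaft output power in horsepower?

P_in = √3·V·I·cosφ = 1.732 × 230 × 651 × 0.837 = 217061 W
P_out = η·P_in = 0.902 × 217061 = 195789 W
= 195789/746 = 262 HP

262 HP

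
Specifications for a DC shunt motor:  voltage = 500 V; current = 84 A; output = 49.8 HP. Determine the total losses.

P_in = V·I = 500×84 = 42000 W
P_out = 49.8×746 = 37151 W
Losses = P_in − P_out = 42000 − 37151 = 4849 W

4.85 kW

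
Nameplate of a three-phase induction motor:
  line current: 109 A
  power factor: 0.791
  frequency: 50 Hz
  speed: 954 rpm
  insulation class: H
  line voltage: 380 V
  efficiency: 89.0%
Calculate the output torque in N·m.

506 N·m

P_in = √3·V·I·cosφ = 1.732 × 380 × 109 × 0.791 = 56746 W
P_out = η·P_in = 0.89 × 56746 = 50504 W
n = 954 rpm
ω = 2π×954/60 = 99.9 rad/s
τ = P_out/ω = 50504/99.9 = 506 N·m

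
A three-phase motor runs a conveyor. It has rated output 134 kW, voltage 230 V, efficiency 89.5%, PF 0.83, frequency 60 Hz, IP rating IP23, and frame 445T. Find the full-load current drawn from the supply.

P_out = 134 kW = 134000 W
P_in = P_out / η = 134000 / 0.895 = 149721 W
I_L = P_in / (√3·V_L·cosφ) = 149721 / (1.732 × 230 × 0.83) = 453 A

453 A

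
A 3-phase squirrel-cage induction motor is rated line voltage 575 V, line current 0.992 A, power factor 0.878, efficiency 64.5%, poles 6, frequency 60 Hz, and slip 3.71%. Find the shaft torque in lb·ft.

P_in = √3·V·I·cosφ = 1.732 × 575 × 0.992 × 0.878 = 867 W
P_out = η·P_in = 0.645 × 867 = 559 W
n_s = 120×60/6 = 1200 rpm; n = 1200×(1−0.0371) = 1155 rpm
ω = 2π×1155/60 = 121 rad/s
τ = P_out/ω = 559/121 = 4.62 N·m
In lb·ft: 4.62/1.356 = 3.41 lb·ft

3.41 lb·ft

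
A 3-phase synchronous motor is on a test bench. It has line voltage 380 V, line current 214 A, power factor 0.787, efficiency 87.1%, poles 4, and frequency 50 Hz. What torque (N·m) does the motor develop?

P_in = √3·V·I·cosφ = 1.732 × 380 × 214 × 0.787 = 110846 W
P_out = η·P_in = 0.871 × 110846 = 96547 W
n = n_s = 120×50/4 = 1500 rpm (synchronous)
ω = 2π×1500/60 = 157.1 rad/s
τ = P_out/ω = 96547/157.1 = 615 N·m

615 N·m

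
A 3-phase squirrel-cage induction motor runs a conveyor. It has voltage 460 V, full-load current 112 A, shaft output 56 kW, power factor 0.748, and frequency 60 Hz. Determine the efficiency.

83.9 %

P_out = 56 kW = 56000 W
P_in = √3·V_L·I_L·cosφ = 1.732 × 460 × 112 × 0.748 = 66746 W
η = P_out / P_in = 56000 / 66746 = 0.839 = 83.9%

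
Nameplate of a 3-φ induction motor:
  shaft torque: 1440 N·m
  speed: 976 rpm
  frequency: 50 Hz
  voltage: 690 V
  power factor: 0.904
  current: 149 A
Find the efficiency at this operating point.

ω = 2π × 976/60 = 102.2 rad/s; P_out = τω = 1440 × 102.2 = 147168 W
P_in = √3·V_L·I_L·cosφ = 1.732 × 690 × 149 × 0.904 = 160972 W
η = P_out / P_in = 147168 / 160972 = 0.914 = 91.4%

91.4 %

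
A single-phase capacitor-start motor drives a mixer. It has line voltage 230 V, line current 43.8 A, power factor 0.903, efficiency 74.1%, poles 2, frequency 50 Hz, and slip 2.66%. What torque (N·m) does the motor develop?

22 N·m

P_in = V·I·cosφ = 230 × 43.8 × 0.903 = 9097 W
P_out = η·P_in = 0.741 × 9097 = 6741 W
n_s = 120×50/2 = 3000 rpm; n = 3000×(1−0.0266) = 2920 rpm
ω = 2π×2920/60 = 305.8 rad/s
τ = P_out/ω = 6741/305.8 = 22 N·m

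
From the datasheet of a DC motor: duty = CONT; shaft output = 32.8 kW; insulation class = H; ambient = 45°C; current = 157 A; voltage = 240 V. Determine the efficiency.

87.0 %

P_out = 32.8 kW = 32800 W
P_in = V·I = 240 × 157 = 37680 W
η = P_out / P_in = 32800 / 37680 = 0.870 = 87.0%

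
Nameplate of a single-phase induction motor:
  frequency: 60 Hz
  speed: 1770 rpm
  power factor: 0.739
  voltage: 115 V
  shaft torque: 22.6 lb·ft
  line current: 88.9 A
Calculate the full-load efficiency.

τ = 22.6 lb·ft × 1.356 = 30.65 N·m
ω = 2π × 1770/60 = 185.4 rad/s; P_out = τω = 30.65 × 185.4 = 5683 W
P_in = V·I·cosφ = 115 × 88.9 × 0.739 = 7555 W
η = P_out / P_in = 5683 / 7555 = 0.752 = 75.2%

75.2 %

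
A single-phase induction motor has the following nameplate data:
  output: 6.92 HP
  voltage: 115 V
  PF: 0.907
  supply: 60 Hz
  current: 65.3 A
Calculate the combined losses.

P_in = V·I·cosφ = 115×65.3×0.907 = 6811 W
P_out = 6.92×746 = 5162 W
Losses = P_in − P_out = 6811 − 5162 = 1649 W

1650 W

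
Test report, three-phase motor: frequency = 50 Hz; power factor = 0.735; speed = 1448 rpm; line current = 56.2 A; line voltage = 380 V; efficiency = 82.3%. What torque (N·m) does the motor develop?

P_in = √3·V·I·cosφ = 1.732 × 380 × 56.2 × 0.735 = 27187 W
P_out = η·P_in = 0.823 × 27187 = 22375 W
n = 1448 rpm
ω = 2π×1448/60 = 151.6 rad/s
τ = P_out/ω = 22375/151.6 = 148 N·m

148 N·m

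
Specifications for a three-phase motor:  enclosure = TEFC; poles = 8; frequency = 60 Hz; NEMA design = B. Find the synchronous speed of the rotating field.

n_s = 120f/p = 120×60/8 = 900 rpm

900 rpm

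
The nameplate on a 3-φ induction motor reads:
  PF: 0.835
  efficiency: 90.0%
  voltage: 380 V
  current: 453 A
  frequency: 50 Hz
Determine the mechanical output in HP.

P_in = √3·V·I·cosφ = 1.732 × 380 × 453 × 0.835 = 248952 W
P_out = η·P_in = 0.9 × 248952 = 224057 W
= 224057/746 = 300 HP

300 HP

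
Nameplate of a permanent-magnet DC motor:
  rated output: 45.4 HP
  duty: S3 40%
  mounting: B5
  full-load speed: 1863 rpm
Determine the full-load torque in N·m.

P_out = 45.4 × 746 = 33868 W
ω = 2π × 1863/60 = 195.1 rad/s
τ = P_out/ω = 33868/195.1 = 174 N·m

174 N·m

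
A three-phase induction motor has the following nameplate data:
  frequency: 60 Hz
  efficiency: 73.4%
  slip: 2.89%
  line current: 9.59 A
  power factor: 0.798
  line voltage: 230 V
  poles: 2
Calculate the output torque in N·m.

6.11 N·m

P_in = √3·V·I·cosφ = 1.732 × 230 × 9.59 × 0.798 = 3049 W
P_out = η·P_in = 0.734 × 3049 = 2238 W
n_s = 120×60/2 = 3600 rpm; n = 3600×(1−0.0289) = 3496 rpm
ω = 2π×3496/60 = 366.1 rad/s
τ = P_out/ω = 2238/366.1 = 6.11 N·m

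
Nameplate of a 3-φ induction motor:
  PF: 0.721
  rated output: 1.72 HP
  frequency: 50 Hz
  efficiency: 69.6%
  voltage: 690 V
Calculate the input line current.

2.14 A

P_out = 1.72 × 746 = 1283 W
P_in = P_out / η = 1283 / 0.696 = 1843 W
I_L = P_in / (√3·V_L·cosφ) = 1843 / (1.732 × 690 × 0.721) = 2.14 A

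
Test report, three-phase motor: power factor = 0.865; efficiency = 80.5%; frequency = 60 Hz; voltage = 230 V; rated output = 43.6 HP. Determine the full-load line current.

P_out = 43.6 × 746 = 32526 W
P_in = P_out / η = 32526 / 0.805 = 40405 W
I_L = P_in / (√3·V_L·cosφ) = 40405 / (1.732 × 230 × 0.865) = 117 A

117 A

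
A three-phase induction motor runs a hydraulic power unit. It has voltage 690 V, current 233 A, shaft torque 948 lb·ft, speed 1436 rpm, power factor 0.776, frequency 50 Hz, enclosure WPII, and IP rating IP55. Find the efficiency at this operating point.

τ = 948 lb·ft × 1.356 = 1285 N·m
ω = 2π × 1436/60 = 150.4 rad/s; P_out = τω = 1285 × 150.4 = 193264 W
P_in = √3·V_L·I_L·cosφ = 1.732 × 690 × 233 × 0.776 = 216080 W
η = P_out / P_in = 193264 / 216080 = 0.894 = 89.4%

89.4 %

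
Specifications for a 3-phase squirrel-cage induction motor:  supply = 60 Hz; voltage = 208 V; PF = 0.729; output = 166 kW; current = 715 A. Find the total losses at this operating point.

21.8 kW

P_in = √3·V·I·cosφ = 1.732×208×715×0.729 = 187778 W
P_out = 166000 W
Losses = P_in − P_out = 187778 − 166000 = 21778 W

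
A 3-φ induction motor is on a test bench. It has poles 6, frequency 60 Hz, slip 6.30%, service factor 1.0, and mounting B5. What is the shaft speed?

n_s = 120f/p = 120×60/6 = 1200 rpm
n = n_s(1 − s) = 1200 × (1 − 0.063) = 1124 rpm

1124 rpm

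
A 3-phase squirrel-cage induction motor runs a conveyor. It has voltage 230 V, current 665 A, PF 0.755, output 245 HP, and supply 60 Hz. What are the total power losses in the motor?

P_in = √3·V·I·cosφ = 1.732×230×665×0.755 = 200007 W
P_out = 245×746 = 182770 W
Losses = P_in − P_out = 200007 − 182770 = 17237 W

17200 W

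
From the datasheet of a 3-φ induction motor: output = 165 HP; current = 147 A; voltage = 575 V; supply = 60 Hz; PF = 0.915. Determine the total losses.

10.9 kW

P_in = √3·V·I·cosφ = 1.732×575×147×0.915 = 133954 W
P_out = 165×746 = 123090 W
Losses = P_in − P_out = 133954 − 123090 = 10864 W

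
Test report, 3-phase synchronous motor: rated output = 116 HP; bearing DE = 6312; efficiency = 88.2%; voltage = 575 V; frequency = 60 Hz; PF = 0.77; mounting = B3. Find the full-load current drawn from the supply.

128 A

P_out = 116 × 746 = 86536 W
P_in = P_out / η = 86536 / 0.882 = 98113 W
I_L = P_in / (√3·V_L·cosφ) = 98113 / (1.732 × 575 × 0.77) = 128 A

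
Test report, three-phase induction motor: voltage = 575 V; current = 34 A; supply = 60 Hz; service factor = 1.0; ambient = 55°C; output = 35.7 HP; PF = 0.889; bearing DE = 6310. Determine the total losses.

P_in = √3·V·I·cosφ = 1.732×575×34×0.889 = 30102 W
P_out = 35.7×746 = 26632 W
Losses = P_in − P_out = 30102 − 26632 = 3470 W

3470 W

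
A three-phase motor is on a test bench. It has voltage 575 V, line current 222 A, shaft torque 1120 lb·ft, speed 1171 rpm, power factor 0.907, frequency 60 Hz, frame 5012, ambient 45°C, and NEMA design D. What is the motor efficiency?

τ = 1120 lb·ft × 1.356 = 1519 N·m
ω = 2π × 1171/60 = 122.6 rad/s; P_out = τω = 1519 × 122.6 = 186229 W
P_in = √3·V_L·I_L·cosφ = 1.732 × 575 × 222 × 0.907 = 200528 W
η = P_out / P_in = 186229 / 200528 = 0.929 = 92.9%

92.9 %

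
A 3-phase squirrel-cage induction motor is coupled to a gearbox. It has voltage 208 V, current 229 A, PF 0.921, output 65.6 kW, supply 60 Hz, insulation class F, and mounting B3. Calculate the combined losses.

10.4 kW

P_in = √3·V·I·cosφ = 1.732×208×229×0.921 = 75981 W
P_out = 65600 W
Losses = P_in − P_out = 75981 − 65600 = 10381 W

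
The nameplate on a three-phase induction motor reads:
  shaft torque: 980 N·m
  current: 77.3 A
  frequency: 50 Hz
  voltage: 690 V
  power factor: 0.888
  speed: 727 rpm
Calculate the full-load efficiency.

90.9 %

ω = 2π × 727/60 = 76.13 rad/s; P_out = τω = 980 × 76.13 = 74607 W
P_in = √3·V_L·I_L·cosφ = 1.732 × 690 × 77.3 × 0.888 = 82033 W
η = P_out / P_in = 74607 / 82033 = 0.909 = 90.9%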